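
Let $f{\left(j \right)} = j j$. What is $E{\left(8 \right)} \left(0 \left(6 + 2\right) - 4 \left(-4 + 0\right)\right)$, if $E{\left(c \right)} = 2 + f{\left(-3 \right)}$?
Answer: $176$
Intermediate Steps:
$f{\left(j \right)} = j^{2}$
$E{\left(c \right)} = 11$ ($E{\left(c \right)} = 2 + \left(-3\right)^{2} = 2 + 9 = 11$)
$E{\left(8 \right)} \left(0 \left(6 + 2\right) - 4 \left(-4 + 0\right)\right) = 11 \left(0 \left(6 + 2\right) - 4 \left(-4 + 0\right)\right) = 11 \left(0 \cdot 8 - -16\right) = 11 \left(0 + 16\right) = 11 \cdot 16 = 176$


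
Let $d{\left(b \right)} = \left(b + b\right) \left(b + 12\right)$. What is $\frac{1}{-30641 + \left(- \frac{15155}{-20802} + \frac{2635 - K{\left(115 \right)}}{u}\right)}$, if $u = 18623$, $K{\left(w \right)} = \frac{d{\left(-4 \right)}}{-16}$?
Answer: $- \frac{387395646}{11869853027459} \approx -3.2637 \cdot 10^{-5}$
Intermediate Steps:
$d{\left(b \right)} = 2 b \left(12 + b\right)$
$K{\left(w \right)} = 4$ ($K{\left(w \right)} = \frac{2 \left(-4\right) \left(12 - 4\right)}{-16} = 2 \left(-4\right) 8 \left(- \frac{1}{16}\right) = \left(-64\right) \left(- \frac{1}{16}\right) = 4$)
$\frac{1}{-30641 + \left(- \frac{15155}{-20802} + \frac{2635 - K{\left(115 \right)}}{u}\right)} = \frac{1}{-30641 + \left(- \frac{15155}{-20802} + \frac{2635 - 4}{18623}\right)} = \frac{1}{-30641 + \left(\left(-15155\right) \left(- \frac{1}{20802}\right) + \left(2635 - 4\right) \frac{1}{18623}\right)} = \frac{1}{-30641 + \left(\frac{15155}{20802} + 2631 \cdot \frac{1}{18623}\right)} = \frac{1}{-30641 + \left(\frac{15155}{20802} + \frac{2631}{18623}\right)} = \frac{1}{-30641 + \frac{336961627}{387395646}} = \frac{1}{- \frac{11869853027459}{387395646}} = - \frac{387395646}{11869853027459}$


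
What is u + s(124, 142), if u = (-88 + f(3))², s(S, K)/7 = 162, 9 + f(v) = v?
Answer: 9970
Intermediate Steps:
f(v) = -9 + v
s(S, K) = 1134 (s(S, K) = 7*162 = 1134)
u = 8836 (u = (-88 + (-9 + 3))² = (-88 - 6)² = (-94)² = 8836)
u + s(124, 142) = 8836 + 1134 = 9970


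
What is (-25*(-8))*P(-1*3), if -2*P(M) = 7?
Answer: -700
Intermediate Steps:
P(M) = -7/2 (P(M) = -½*7 = -7/2)
(-25*(-8))*P(-1*3) = -25*(-8)*(-7/2) = 200*(-7/2) = -700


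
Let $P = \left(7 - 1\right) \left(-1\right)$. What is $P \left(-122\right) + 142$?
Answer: $874$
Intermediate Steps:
$P = -6$ ($P = \left(7 - 1\right) \left(-1\right) = 6 \left(-1\right) = -6$)
$P \left(-122\right) + 142 = \left(-6\right) \left(-122\right) + 142 = 732 + 142 = 874$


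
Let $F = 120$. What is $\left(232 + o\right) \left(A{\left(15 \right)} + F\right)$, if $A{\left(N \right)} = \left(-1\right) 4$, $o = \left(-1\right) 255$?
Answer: $-2668$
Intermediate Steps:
$o = -255$
$A{\left(N \right)} = -4$
$\left(232 + o\right) \left(A{\left(15 \right)} + F\right) = \left(232 - 255\right) \left(-4 + 120\right) = \left(-23\right) 116 = -2668$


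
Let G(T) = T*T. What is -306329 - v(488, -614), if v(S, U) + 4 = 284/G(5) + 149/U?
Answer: -4702259401/15350 ≈ -3.0634e+5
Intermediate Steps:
G(T) = T**2
v(S, U) = 184/25 + 149/U (v(S, U) = -4 + (284/(5**2) + 149/U) = -4 + (284/25 + 149/U) = 184/25 + 149/U)
-306329 - v(488, -614) = -306329 - (184/25 + 149/(-614)) = -306329 - (184/25 + 149*(-1/614)) = -306329 - (184/25 - 149/614) = -306329 - 1*109251/15350 = -306329 - 109251/15350 = -4702259401/15350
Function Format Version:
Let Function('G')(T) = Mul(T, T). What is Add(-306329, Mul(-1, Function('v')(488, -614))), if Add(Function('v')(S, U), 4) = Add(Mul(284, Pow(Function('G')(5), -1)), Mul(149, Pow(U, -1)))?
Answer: Rational(-4702259401, 15350) ≈ -3.0634e+5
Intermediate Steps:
Function('G')(T) = Pow(T, 2)
Function('v')(S, U) = Add(Rational(184, 25), Mul(149, Pow(U, -1))) (Function('v')(S, U) = Add(-4, Add(Mul(284, Pow(Pow(5, 2), -1)), Mul(149, Pow(U, -1)))) = Add(-4, Add(Mul(284, Pow(25, -1)), Mul(149, Pow(U, -1)))) = Add(-4, Add(Mul(284, Rational(1, 25)), Mul(149, Pow(U, -1)))) = Add(-4, Add(Rational(284, 25), Mul(149, Pow(U, -1)))) = Add(Rational(184, 25), Mul(149, Pow(U, -1))))
Add(-306329, Mul(-1, Function('v')(488, -614))) = Add(-306329, Mul(-1, Add(Rational(184, 25), Mul(149, Pow(-614, -1))))) = Add(-306329, Mul(-1, Add(Rational(184, 25), Mul(149, Rational(-1, 614))))) = Add(-306329, Mul(-1, Add(Rational(184, 25), Rational(-149, 614)))) = Add(-306329, Mul(-1, Rational(109251, 15350))) = Add(-306329, Rational(-109251, 15350)) = Rational(-4702259401, 15350)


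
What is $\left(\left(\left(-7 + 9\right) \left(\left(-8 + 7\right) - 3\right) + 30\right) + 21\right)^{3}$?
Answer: $79507$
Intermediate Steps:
$\left(\left(\left(-7 + 9\right) \left(\left(-8 + 7\right) - 3\right) + 30\right) + 21\right)^{3} = \left(\left(2 \left(-1 - 3\right) + 30\right) + 21\right)^{3} = \left(\left(2 \left(-4\right) + 30\right) + 21\right)^{3} = \left(\left(-8 + 30\right) + 21\right)^{3} = \left(22 + 21\right)^{3} = 43^{3} = 79507$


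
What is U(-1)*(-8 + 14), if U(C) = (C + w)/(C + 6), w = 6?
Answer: 6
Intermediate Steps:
U(C) = 1 (U(C) = (C + 6)/(C + 6) = (6 + C)/(6 + C) = 1)
U(-1)*(-8 + 14) = 1*(-8 + 14) = 1*6 = 6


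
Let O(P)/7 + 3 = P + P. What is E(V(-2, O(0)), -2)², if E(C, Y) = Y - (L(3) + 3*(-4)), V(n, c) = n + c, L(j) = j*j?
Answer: 1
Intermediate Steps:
O(P) = -21 + 14*P (O(P) = -21 + 7*(P + P) = -21 + 7*(2*P) = -21 + 14*P)
L(j) = j²
V(n, c) = c + n
E(C, Y) = 3 + Y (E(C, Y) = Y - (3² + 3*(-4)) = Y - (9 - 12) = Y - 1*(-3) = Y + 3 = 3 + Y)
E(V(-2, O(0)), -2)² = (3 - 2)² = 1² = 1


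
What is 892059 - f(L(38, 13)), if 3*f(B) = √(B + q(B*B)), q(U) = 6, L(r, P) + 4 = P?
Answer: 892059 - √15/3 ≈ 8.9206e+5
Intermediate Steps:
L(r, P) = -4 + P
f(B) = √(6 + B)/3 (f(B) = √(B + 6)/3 = √(6 + B)/3)
892059 - f(L(38, 13)) = 892059 - √(6 + (-4 + 13))/3 = 892059 - √(6 + 9)/3 = 892059 - √15/3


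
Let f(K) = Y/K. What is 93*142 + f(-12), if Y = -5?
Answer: 158477/12 ≈ 13206.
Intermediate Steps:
f(K) = -5/K
93*142 + f(-12) = 93*142 - 5/(-12) = 13206 - 5*(-1/12) = 13206 + 5/12 = 158477/12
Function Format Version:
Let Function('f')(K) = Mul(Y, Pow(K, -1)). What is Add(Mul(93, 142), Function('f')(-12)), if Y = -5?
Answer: Rational(158477, 12) ≈ 13206.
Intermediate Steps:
Function('f')(K) = Mul(-5, Pow(K, -1))
Add(Mul(93, 142), Function('f')(-12)) = Add(Mul(93, 142), Mul(-5, Pow(-12, -1))) = Add(13206, Mul(-5, Rational(-1, 12))) = Add(13206, Rational(5, 12)) = Rational(158477, 12)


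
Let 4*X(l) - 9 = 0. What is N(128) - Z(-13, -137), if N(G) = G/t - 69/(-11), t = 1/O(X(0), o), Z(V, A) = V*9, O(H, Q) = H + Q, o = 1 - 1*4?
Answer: 300/11 ≈ 27.273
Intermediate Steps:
o = -3 (o = 1 - 4 = -3)
X(l) = 9/4 (X(l) = 9/4 + (¼)*0 = 9/4 + 0 = 9/4)
Z(V, A) = 9*V
t = -4/3 (t = 1/(9/4 - 3) = 1/(-¾) = -4/3 ≈ -1.3333)
N(G) = 69/11 - 3*G/4 (N(G) = G/(-4/3) - 69/(-11) = G*(-¾) - 69*(-1/11) = -3*G/4 + 69/11 = 69/11 - 3*G/4)
N(128) - Z(-13, -137) = (69/11 - ¾*128) - 9*(-13) = (69/11 - 96) - 1*(-117) = -987/11 + 117 = 300/11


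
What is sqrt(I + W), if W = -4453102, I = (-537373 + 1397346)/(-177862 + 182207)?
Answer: I*sqrt(84066487402865)/4345 ≈ 2110.2*I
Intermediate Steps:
I = 859973/4345 ≈ 197.92
sqrt(I + W) = sqrt(859973/4345 - 4453102) = sqrt(-19347868217/4345) = I*sqrt(84066487402865)/4345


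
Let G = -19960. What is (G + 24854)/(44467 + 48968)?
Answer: 4894/93435 ≈ 0.052379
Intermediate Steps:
(G + 24854)/(44467 + 48968) = (-19960 + 24854)/(44467 + 48968) = 4894/93435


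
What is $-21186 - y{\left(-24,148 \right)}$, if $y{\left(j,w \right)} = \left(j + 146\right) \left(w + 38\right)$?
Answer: $-43878$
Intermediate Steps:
$y{\left(j,w \right)} = \left(38 + w\right) \left(146 + j\right)$ ($y{\left(j,w \right)} = \left(146 + j\right) \left(38 + w\right) = \left(38 + w\right) \left(146 + j\right)$)
$-21186 - y{\left(-24,148 \right)} = -21186 - \left(5548 + 38 \left(-24\right) + 146 \cdot 148 - 3552\right) = -21186 - \left(5548 - 912 + 21608 - 3552\right) = -21186 - 22692 = -43878$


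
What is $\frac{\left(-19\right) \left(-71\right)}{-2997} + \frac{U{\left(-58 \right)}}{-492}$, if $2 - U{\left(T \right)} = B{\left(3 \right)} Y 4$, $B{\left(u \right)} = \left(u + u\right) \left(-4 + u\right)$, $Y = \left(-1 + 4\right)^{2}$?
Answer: $- \frac{219509}{245754} \approx -0.89321$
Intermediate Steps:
$Y = 9$ ($Y = 3^{2} = 9$)
$B{\left(u \right)} = 2 u \left(-4 + u\right)$
$U{\left(T \right)} = 218$ ($U{\left(T \right)} = 2 - 2 \cdot 3 \left(-4 + 3\right) 9 \cdot 4 = 2 - 2 \cdot 3 \left(-1\right) 9 \cdot 4 = 2 - \left(-6\right) 9 \cdot 4 = 2 - \left(-54\right) 4 = 2 - -216 = 2 + 216 = 218$)
$\frac{\left(-19\right) \left(-71\right)}{-2997} + \frac{U{\left(-58 \right)}}{-492} = \frac{\left(-19\right) \left(-71\right)}{-2997} + \frac{218}{-492} = 1349 \left(- \frac{1}{2997}\right) + 218 \left(- \frac{1}{492}\right) = - \frac{1349}{2997} - \frac{109}{246} = - \frac{219509}{245754}$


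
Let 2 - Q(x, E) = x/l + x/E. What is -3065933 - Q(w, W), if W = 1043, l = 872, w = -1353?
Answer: -2788458209755/909496 ≈ -3.0659e+6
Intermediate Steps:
Q(x, E) = 2 - x/872 - x/E (Q(x, E) = 2 - (x/872 + x/E) = 2 + (-x/872 - x/E) = 2 - x/872 - x/E)
-3065933 - Q(w, W) = -3065933 - (2 - 1/872*(-1353) - 1*(-1353)/1043) = -3065933 - (2 + 1353/872 - 1*(-1353)*1/1043) = -3065933 - (2 + 1353/872 + 1353/1043) = -3065933 - 1*4409987/909496 = -3065933 - 4409987/909496 = -2788458209755/909496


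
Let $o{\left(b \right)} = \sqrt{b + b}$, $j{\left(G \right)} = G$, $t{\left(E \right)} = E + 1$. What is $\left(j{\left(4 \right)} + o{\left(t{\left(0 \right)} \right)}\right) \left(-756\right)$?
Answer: $-3024 - 756 \sqrt{2} \approx -4093.1$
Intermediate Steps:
$t{\left(E \right)} = 1 + E$
$o{\left(b \right)} = \sqrt{2} \sqrt{b}$ ($o{\left(b \right)} = \sqrt{2 b} = \sqrt{2} \sqrt{b}$)
$\left(j{\left(4 \right)} + o{\left(t{\left(0 \right)} \right)}\right) \left(-756\right) = \left(4 + \sqrt{2} \sqrt{1 + 0}\right) \left(-756\right) = \left(4 + \sqrt{2} \sqrt{1}\right) \left(-756\right) = \left(4 + \sqrt{2} \cdot 1\right) \left(-756\right) = \left(4 + \sqrt{2}\right) \left(-756\right) = -3024 - 756 \sqrt{2}$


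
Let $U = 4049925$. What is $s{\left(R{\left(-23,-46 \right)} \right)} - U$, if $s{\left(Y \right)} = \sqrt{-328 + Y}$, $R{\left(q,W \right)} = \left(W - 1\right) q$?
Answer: $-4049925 + \sqrt{753} \approx -4.0499 \cdot 10^{6}$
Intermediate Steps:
$R{\left(q,W \right)} = q \left(-1 + W\right)$ ($R{\left(q,W \right)} = \left(-1 + W\right) q = q \left(-1 + W\right)$)
$s{\left(R{\left(-23,-46 \right)} \right)} - U = \sqrt{-328 - 23 \left(-1 - 46\right)} - 4049925 = \sqrt{-328 - -1081} - 4049925 = \sqrt{-328 + 1081} - 4049925 = \sqrt{753} - 4049925 = -4049925 + \sqrt{753}$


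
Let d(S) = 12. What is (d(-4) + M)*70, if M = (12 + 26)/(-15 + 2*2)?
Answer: 6580/11 ≈ 598.18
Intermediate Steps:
M = -38/11 (M = 38/(-15 + 4) = 38/(-11) = 38*(-1/11) = -38/11 ≈ -3.4545)
(d(-4) + M)*70 = (12 - 38/11)*70 = (94/11)*70 = 6580/11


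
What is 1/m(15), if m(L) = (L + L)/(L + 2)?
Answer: 17/30 ≈ 0.56667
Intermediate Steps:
m(L) = 2*L/(2 + L) (m(L) = (2*L)/(2 + L) = 2*L/(2 + L))
1/m(15) = 1/(2*15/(2 + 15)) = 1/(2*15/17) = 1/(2*15*(1/17)) = 1/(30/17) = 17/30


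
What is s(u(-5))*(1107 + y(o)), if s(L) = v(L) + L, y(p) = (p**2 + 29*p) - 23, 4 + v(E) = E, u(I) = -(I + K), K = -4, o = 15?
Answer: 24416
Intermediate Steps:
u(I) = 4 - I (u(I) = -(I - 4) = -(-4 + I) = 4 - I)
v(E) = -4 + E
y(p) = -23 + p**2 + 29*p
s(L) = -4 + 2*L (s(L) = (-4 + L) + L = -4 + 2*L)
s(u(-5))*(1107 + y(o)) = (-4 + 2*(4 - 1*(-5)))*(1107 + (-23 + 15**2 + 29*15)) = (-4 + 2*(4 + 5))*(1107 + (-23 + 225 + 435)) = (-4 + 2*9)*(1107 + 637) = (-4 + 18)*1744 = 14*1744 = 24416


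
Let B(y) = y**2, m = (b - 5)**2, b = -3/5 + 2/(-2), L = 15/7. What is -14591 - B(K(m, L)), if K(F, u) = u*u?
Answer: -35083616/2401 ≈ -14612.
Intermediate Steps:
L = 15/7 (L = 15*(1/7) = 15/7 ≈ 2.1429)
b = -8/5 (b = -3*1/5 + 2*(-1/2) = -3/5 - 1 = -8/5 ≈ -1.6000)
m = 1089/25 (m = (-8/5 - 5)**2 = (-33/5)**2 = 1089/25 ≈ 43.560)
K(F, u) = u**2
-14591 - B(K(m, L)) = -14591 - ((15/7)**2)**2 = -14591 - (225/49)**2 = -14591 - 1*50625/2401 = -14591 - 50625/2401 = -35083616/2401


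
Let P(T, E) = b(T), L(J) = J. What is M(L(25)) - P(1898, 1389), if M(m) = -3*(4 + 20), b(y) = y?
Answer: -1970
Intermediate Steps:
P(T, E) = T
M(m) = -72 (M(m) = -3*24 = -72)
M(L(25)) - P(1898, 1389) = -72 - 1*1898 = -72 - 1898 = -1970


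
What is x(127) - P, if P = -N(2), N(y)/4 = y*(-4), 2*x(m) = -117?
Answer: -181/2 ≈ -90.500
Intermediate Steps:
x(m) = -117/2 (x(m) = (½)*(-117) = -117/2)
N(y) = -16*y (N(y) = 4*(y*(-4)) = 4*(-4*y) = -16*y)
P = 32 (P = -(-16)*2 = -1*(-32) = 32)
x(127) - P = -117/2 - 1*32 = -117/2 - 32 = -181/2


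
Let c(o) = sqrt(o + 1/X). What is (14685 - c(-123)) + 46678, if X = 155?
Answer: 61363 - 2*I*sqrt(738730)/155 ≈ 61363.0 - 11.09*I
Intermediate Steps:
c(o) = sqrt(1/155 + o) (c(o) = sqrt(o + 1/155) = sqrt(1/155 + o))
(14685 - c(-123)) + 46678 = (14685 - sqrt(155 + 24025*(-123))/155) + 46678 = (14685 - sqrt(155 - 2955075)/155) + 46678 = (14685 - sqrt(-2954920)/155) + 46678 = (14685 - 2*I*sqrt(738730)/155) + 46678 = 61363 - 2*I*sqrt(738730)/155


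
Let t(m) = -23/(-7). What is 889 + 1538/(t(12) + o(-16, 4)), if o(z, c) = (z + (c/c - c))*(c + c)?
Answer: 914683/1041 ≈ 878.66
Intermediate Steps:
t(m) = 23/7 (t(m) = -23*(-1/7) = 23/7)
o(z, c) = 2*c*(1 + z - c) (o(z, c) = (z + (1 - c))*(2*c) = (1 + z - c)*(2*c) = 2*c*(1 + z - c))
889 + 1538/(t(12) + o(-16, 4)) = 889 + 1538/(23/7 + 2*4*(1 - 16 - 1*4)) = 889 + 1538/(23/7 + 2*4*(1 - 16 - 4)) = 889 + 1538/(23/7 + 2*4*(-19)) = 889 + 1538/(23/7 - 152) = 889 + 1538/(-1041/7) = 889 - 7/1041*1538 = 889 - 10766/1041 = 914683/1041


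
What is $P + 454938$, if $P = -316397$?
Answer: $138541$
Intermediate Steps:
$P + 454938 = -316397 + 454938 = 138541$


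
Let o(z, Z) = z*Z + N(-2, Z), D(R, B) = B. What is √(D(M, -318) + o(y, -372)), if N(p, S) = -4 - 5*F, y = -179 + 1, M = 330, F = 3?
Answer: √65879 ≈ 256.67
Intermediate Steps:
y = -178
N(p, S) = -19 (N(p, S) = -4 - 5*3 = -4 - 15 = -19)
o(z, Z) = -19 + Z*z (o(z, Z) = z*Z - 19 = Z*z - 19 = -19 + Z*z)
√(D(M, -318) + o(y, -372)) = √(-318 + (-19 - 372*(-178))) = √(-318 + (-19 + 66216)) = √(-318 + 66197) = √65879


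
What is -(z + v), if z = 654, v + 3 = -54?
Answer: -597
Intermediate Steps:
v = -57 (v = -3 - 54 = -57)
-(z + v) = -(654 - 57) = -1*597 = -597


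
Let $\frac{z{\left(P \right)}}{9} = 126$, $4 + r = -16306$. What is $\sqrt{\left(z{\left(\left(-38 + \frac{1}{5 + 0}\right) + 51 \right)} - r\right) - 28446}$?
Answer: $i \sqrt{11002} \approx 104.89 i$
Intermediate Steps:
$r = -16310$ ($r = -4 - 16306 = -16310$)
$z{\left(P \right)} = 1134$ ($z{\left(P \right)} = 9 \cdot 126 = 1134$)
$\sqrt{\left(z{\left(\left(-38 + \frac{1}{5 + 0}\right) + 51 \right)} - r\right) - 28446} = \sqrt{\left(1134 - -16310\right) - 28446} = \sqrt{\left(1134 + 16310\right) - 28446} = \sqrt{17444 - 28446} = \sqrt{-11002} = i \sqrt{11002}$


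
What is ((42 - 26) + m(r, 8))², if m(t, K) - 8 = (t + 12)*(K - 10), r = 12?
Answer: 576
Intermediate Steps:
m(t, K) = 8 + (-10 + K)*(12 + t) (m(t, K) = 8 + (t + 12)*(K - 10) = 8 + (12 + t)*(-10 + K) = 8 + (-10 + K)*(12 + t))
((42 - 26) + m(r, 8))² = ((42 - 26) + (-112 - 10*12 + 12*8 + 8*12))² = (16 + (-112 - 120 + 96 + 96))² = (16 - 40)² = (-24)² = 576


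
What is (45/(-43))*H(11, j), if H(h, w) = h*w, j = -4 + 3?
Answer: 495/43 ≈ 11.512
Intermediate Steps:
j = -1
(45/(-43))*H(11, j) = (45/(-43))*(11*(-1)) = -1/43*45*(-11) = -45/43*(-11) = 495/43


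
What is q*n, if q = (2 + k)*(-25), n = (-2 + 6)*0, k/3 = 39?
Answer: 0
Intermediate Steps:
k = 117 (k = 3*39 = 117)
n = 0 (n = 4*0 = 0)
q = -2975 (q = (2 + 117)*(-25) = 119*(-25) = -2975)
q*n = -2975*0 = 0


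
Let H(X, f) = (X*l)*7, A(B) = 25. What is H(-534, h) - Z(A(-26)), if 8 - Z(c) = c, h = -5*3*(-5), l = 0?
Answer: 17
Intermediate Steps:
h = 75 (h = -15*(-5) = 75)
Z(c) = 8 - c
H(X, f) = 0 (H(X, f) = (X*0)*7 = 0*7 = 0)
H(-534, h) - Z(A(-26)) = 0 - (8 - 1*25) = 0 - (8 - 25) = 0 - 1*(-17) = 0 + 17 = 17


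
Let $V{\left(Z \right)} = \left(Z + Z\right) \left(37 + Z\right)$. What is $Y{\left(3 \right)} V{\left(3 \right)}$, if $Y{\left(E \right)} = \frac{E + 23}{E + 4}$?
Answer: $\frac{6240}{7} \approx 891.43$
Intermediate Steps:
$V{\left(Z \right)} = 2 Z \left(37 + Z\right)$
$Y{\left(E \right)} = \frac{23 + E}{4 + E}$
$Y{\left(3 \right)} V{\left(3 \right)} = \frac{23 + 3}{4 + 3} \cdot 2 \cdot 3 \left(37 + 3\right) = \frac{1}{7} \cdot 26 \cdot 2 \cdot 3 \cdot 40 = \frac{1}{7} \cdot 26 \cdot 240 = \frac{26}{7} \cdot 240 = \frac{6240}{7}$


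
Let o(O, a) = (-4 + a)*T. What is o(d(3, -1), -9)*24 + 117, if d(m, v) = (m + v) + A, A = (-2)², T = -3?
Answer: 1053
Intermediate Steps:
A = 4
d(m, v) = 4 + m + v (d(m, v) = (m + v) + 4 = 4 + m + v)
o(O, a) = 12 - 3*a (o(O, a) = (-4 + a)*(-3) = 12 - 3*a)
o(d(3, -1), -9)*24 + 117 = (12 - 3*(-9))*24 + 117 = (12 + 27)*24 + 117 = 39*24 + 117 = 936 + 117 = 1053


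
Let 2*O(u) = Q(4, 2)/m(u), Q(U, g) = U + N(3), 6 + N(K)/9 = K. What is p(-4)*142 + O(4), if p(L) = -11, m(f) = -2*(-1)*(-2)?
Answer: -12473/8 ≈ -1559.1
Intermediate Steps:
N(K) = -54 + 9*K
m(f) = -4 (m(f) = 2*(-2) = -4)
Q(U, g) = -27 + U (Q(U, g) = U + (-54 + 9*3) = U + (-54 + 27) = U - 27 = -27 + U)
O(u) = 23/8 (O(u) = ((-27 + 4)/(-4))/2 = (-23*(-1/4))/2 = (1/2)*(23/4) = 23/8)
p(-4)*142 + O(4) = -11*142 + 23/8 = -1562 + 23/8 = -12473/8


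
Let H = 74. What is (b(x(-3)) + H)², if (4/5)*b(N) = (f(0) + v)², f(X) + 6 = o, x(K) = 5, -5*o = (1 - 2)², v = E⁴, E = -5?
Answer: 5729220429241/25 ≈ 2.2917e+11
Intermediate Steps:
v = 625 (v = (-5)⁴ = 625)
o = -⅕ (o = -(1 - 2)²/5 = -⅕*(-1)² = -⅕*1 = -⅕ ≈ -0.20000)
f(X) = -31/5 (f(X) = -6 - ⅕ = -31/5)
b(N) = 2393209/5 (b(N) = 5*(-31/5 + 625)²/4 = 5*(3094/5)²/4 = (5/4)*(9572836/25) = 2393209/5)
(b(x(-3)) + H)² = (2393209/5 + 74)² = (2393579/5)² = 5729220429241/25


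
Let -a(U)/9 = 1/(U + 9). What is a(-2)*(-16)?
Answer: 144/7 ≈ 20.571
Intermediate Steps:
a(U) = -9/(9 + U) (a(U) = -9/(U + 9) = -9/(9 + U))
a(-2)*(-16) = -9/(9 - 2)*(-16) = -9/7*(-16) = 144/7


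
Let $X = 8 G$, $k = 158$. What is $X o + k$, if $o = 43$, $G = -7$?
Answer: $-2250$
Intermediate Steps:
$X = -56$ ($X = 8 \left(-7\right) = -56$)
$X o + k = \left(-56\right) 43 + 158 = -2408 + 158 = -2250$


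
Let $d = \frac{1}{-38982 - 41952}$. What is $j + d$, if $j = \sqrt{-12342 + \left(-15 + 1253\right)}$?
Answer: $- \frac{1}{80934} + 4 i \sqrt{694} \approx -1.2356 \cdot 10^{-5} + 105.38 i$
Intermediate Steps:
$d = - \frac{1}{80934}$ ($d = \frac{1}{-80934} = - \frac{1}{80934} \approx -1.2356 \cdot 10^{-5}$)
$j = 4 i \sqrt{694}$ ($j = \sqrt{-12342 + 1238} = \sqrt{-11104} = 4 i \sqrt{694} \approx 105.38 i$)
$j + d = 4 i \sqrt{694} - \frac{1}{80934} = - \frac{1}{80934} + 4 i \sqrt{694}$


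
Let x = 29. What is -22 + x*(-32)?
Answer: -950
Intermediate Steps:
-22 + x*(-32) = -22 + 29*(-32) = -22 - 928 = -950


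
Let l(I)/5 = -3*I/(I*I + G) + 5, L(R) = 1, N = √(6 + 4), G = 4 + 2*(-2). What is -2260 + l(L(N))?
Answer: -2250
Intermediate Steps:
G = 0 (G = 4 - 4 = 0)
N = √10 ≈ 3.1623
l(I) = 25 - 15/I (l(I) = 5*(-3*I/(I*I + 0) + 5) = 5*(-3*I/(I² + 0) + 5) = 5*(-3*I/(I²) + 5) = 5*(-3*I/I² + 5) = 5*(-3/I + 5) = 5*(5 - 3/I) = 25 - 15/I)
-2260 + l(L(N)) = -2260 + (25 - 15/1) = -2260 + (25 - 15*1) = -2260 + (25 - 15) = -2260 + 10 = -2250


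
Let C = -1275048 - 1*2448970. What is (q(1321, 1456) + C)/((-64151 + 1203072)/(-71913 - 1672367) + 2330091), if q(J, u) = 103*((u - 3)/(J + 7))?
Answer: -1078258568528575/674678778432794 ≈ -1.5982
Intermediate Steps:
C = -3724018 (C = -1275048 - 2448970 = -3724018)
q(J, u) = 103*(-3 + u)/(7 + J) (q(J, u) = 103*((-3 + u)/(7 + J)) = 103*(-3 + u)/(7 + J))
(q(1321, 1456) + C)/((-64151 + 1203072)/(-71913 - 1672367) + 2330091) = (103*(-3 + 1456)/(7 + 1321) - 3724018)/((-64151 + 1203072)/(-71913 - 1672367) + 2330091) = (103*1453/1328 - 3724018)/(1138921/(-1744280) + 2330091) = (103*(1/1328)*1453 - 3724018)/(1138921*(-1/1744280) + 2330091) = (149659/1328 - 3724018)/(-1138921/1744280 + 2330091) = -4945346245/(1328*4064329990559/1744280) = -4945346245/1328*1744280/4064329990559 = -1078258568528575/674678778432794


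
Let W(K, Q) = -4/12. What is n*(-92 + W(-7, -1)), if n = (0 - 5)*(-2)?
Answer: -2770/3 ≈ -923.33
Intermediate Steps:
W(K, Q) = -⅓ (W(K, Q) = -4*1/12 = -⅓)
n = 10 (n = -5*(-2) = 10)
n*(-92 + W(-7, -1)) = 10*(-92 - ⅓) = 10*(-277/3) = -2770/3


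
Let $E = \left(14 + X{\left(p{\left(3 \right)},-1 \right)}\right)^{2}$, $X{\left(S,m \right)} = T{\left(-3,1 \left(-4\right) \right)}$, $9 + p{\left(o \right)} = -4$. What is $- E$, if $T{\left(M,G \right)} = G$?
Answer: $-100$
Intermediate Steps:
$p{\left(o \right)} = -13$ ($p{\left(o \right)} = -9 - 4 = -13$)
$X{\left(S,m \right)} = -4$ ($X{\left(S,m \right)} = 1 \left(-4\right) = -4$)
$E = 100$ ($E = \left(14 - 4\right)^{2} = 10^{2} = 100$)
$- E = \left(-1\right) 100 = -100$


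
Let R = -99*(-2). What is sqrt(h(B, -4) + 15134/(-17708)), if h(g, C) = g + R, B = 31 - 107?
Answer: sqrt(9496986334)/8854 ≈ 11.007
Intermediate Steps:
R = 198
B = -76
h(g, C) = 198 + g (h(g, C) = g + 198 = 198 + g)
sqrt(h(B, -4) + 15134/(-17708)) = sqrt((198 - 76) + 15134/(-17708)) = sqrt(122 + 15134*(-1/17708)) = sqrt(122 - 7567/8854) = sqrt(1072621/8854) = sqrt(9496986334)/8854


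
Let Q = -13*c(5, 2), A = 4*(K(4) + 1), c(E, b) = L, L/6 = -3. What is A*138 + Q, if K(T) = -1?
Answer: 234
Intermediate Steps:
L = -18 (L = 6*(-3) = -18)
c(E, b) = -18
A = 0 (A = 4*(-1 + 1) = 4*0 = 0)
Q = 234 (Q = -13*(-18) = 234)
A*138 + Q = 0*138 + 234 = 0 + 234 = 234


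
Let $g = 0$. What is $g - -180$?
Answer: $180$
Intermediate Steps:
$g - -180 = 0 - -180 = 0 + 180 = 180$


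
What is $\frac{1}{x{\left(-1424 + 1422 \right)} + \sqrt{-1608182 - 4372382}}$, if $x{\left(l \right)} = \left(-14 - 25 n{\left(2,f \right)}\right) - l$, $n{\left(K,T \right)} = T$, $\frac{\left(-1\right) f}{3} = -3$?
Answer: $- \frac{237}{6036733} - \frac{2 i \sqrt{1495141}}{6036733} \approx -3.926 \cdot 10^{-5} - 0.00040511 i$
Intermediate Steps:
$f = 9$ ($f = \left(-3\right) \left(-3\right) = 9$)
$x{\left(l \right)} = -239 - l$ ($x{\left(l \right)} = \left(-14 - 225\right) - l = -239 - l$)
$\frac{1}{x{\left(-1424 + 1422 \right)} + \sqrt{-1608182 - 4372382}} = \frac{1}{\left(-239 - \left(-1424 + 1422\right)\right) + \sqrt{-1608182 - 4372382}} = \frac{1}{\left(-239 - -2\right) + \sqrt{-5980564}} = \frac{1}{\left(-239 + 2\right) + 2 i \sqrt{1495141}} = \frac{1}{-237 + 2 i \sqrt{1495141}}$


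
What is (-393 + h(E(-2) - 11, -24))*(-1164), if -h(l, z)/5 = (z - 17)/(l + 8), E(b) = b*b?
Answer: 218832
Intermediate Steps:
E(b) = b²
h(l, z) = -5*(-17 + z)/(8 + l) (h(l, z) = -5*(z - 17)/(l + 8) = -5*(-17 + z)/(8 + l))
(-393 + h(E(-2) - 11, -24))*(-1164) = (-393 + 5*(17 - 1*(-24))/(8 + ((-2)² - 11)))*(-1164) = (-393 + 5*(17 + 24)/(8 + (4 - 11)))*(-1164) = (-393 + 5*41/(8 - 7))*(-1164) = (-393 + 5*41/1)*(-1164) = (-393 + 5*1*41)*(-1164) = (-393 + 205)*(-1164) = -188*(-1164) = 218832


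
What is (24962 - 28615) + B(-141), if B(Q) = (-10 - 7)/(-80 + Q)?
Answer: -47488/13 ≈ -3652.9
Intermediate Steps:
B(Q) = -17/(-80 + Q)
(24962 - 28615) + B(-141) = (24962 - 28615) - 17/(-80 - 141) = -3653 - 17/(-221) = -3653 - 17*(-1/221) = -3653 + 1/13 = -47488/13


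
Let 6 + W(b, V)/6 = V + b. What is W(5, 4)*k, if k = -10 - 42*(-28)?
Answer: 20988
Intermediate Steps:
W(b, V) = -36 + 6*V + 6*b (W(b, V) = -36 + 6*(V + b) = -36 + (6*V + 6*b) = -36 + 6*V + 6*b)
k = 1166 (k = -10 + 1176 = 1166)
W(5, 4)*k = (-36 + 6*4 + 6*5)*1166 = (-36 + 24 + 30)*1166 = 18*1166 = 20988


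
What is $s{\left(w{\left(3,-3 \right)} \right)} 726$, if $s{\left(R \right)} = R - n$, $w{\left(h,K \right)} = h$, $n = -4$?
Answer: $5082$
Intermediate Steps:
$s{\left(R \right)} = 4 + R$ ($s{\left(R \right)} = R - -4 = R + 4 = 4 + R$)
$s{\left(w{\left(3,-3 \right)} \right)} 726 = \left(4 + 3\right) 726 = 7 \cdot 726 = 5082$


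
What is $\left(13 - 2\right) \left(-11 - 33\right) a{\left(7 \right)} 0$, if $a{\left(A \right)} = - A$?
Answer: $0$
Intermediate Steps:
$\left(13 - 2\right) \left(-11 - 33\right) a{\left(7 \right)} 0 = \left(13 - 2\right) \left(-11 - 33\right) \left(\left(-1\right) 7\right) 0 = 11 \left(-44\right) \left(-7\right) 0 = \left(-484\right) \left(-7\right) 0 = 3388 \cdot 0 = 0$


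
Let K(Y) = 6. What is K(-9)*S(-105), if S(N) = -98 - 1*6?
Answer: -624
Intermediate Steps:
S(N) = -104 (S(N) = -98 - 6 = -104)
K(-9)*S(-105) = 6*(-104) = -624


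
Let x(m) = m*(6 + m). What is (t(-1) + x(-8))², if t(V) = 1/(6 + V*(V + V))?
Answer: 16641/64 ≈ 260.02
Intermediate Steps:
t(V) = 1/(6 + 2*V²) (t(V) = 1/(6 + V*(2*V)) = 1/(6 + 2*V²))
(t(-1) + x(-8))² = (1/(2*(3 + (-1)²)) - 8*(6 - 8))² = (1/(2*(3 + 1)) - 8*(-2))² = ((½)/4 + 16)² = ((½)*(¼) + 16)² = (⅛ + 16)² = (129/8)² = 16641/64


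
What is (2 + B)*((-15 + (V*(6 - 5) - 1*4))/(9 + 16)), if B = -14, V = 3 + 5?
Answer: 132/25 ≈ 5.2800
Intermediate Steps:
V = 8
(2 + B)*((-15 + (V*(6 - 5) - 1*4))/(9 + 16)) = (2 - 14)*((-15 + (8*(6 - 5) - 1*4))/(9 + 16)) = -12*(-15 + (8*1 - 4))/25 = -12*(-15 + (8 - 4))/25 = -12*(-15 + 4)/25 = -(-132)/25 = -12*(-11/25) = 132/25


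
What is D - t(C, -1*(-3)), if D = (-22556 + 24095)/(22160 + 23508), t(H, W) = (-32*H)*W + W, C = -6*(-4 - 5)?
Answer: 236607447/45668 ≈ 5181.0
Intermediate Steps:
C = 54 (C = -6*(-9) = 54)
t(H, W) = W - 32*H*W (t(H, W) = -32*H*W + W = W - 32*H*W)
D = 1539/45668 ≈ 0.033700
D - t(C, -1*(-3)) = 1539/45668 - (-1*(-3))*(1 - 32*54) = 1539/45668 - 3*(1 - 1728) = 1539/45668 - 3*(-1727) = 1539/45668 - 1*(-5181) = 1539/45668 + 5181 = 236607447/45668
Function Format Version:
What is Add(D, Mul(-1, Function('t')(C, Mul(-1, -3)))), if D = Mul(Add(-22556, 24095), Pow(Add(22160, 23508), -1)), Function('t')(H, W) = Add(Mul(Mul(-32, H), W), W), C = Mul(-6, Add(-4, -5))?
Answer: Rational(236607447, 45668) ≈ 5181.0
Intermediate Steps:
C = 54 (C = Mul(-6, -9) = 54)
Function('t')(H, W) = Add(W, Mul(-32, H, W)) (Function('t')(H, W) = Add(Mul(-32, H, W), W) = Add(W, Mul(-32, H, W)))
D = Rational(1539, 45668) (D = Mul(1539, Pow(45668, -1)) = Mul(1539, Rational(1, 45668)) = Rational(1539, 45668) ≈ 0.033700)
Add(D, Mul(-1, Function('t')(C, Mul(-1, -3)))) = Add(Rational(1539, 45668), Mul(-1, Mul(Mul(-1, -3), Add(1, Mul(-32, 54))))) = Add(Rational(1539, 45668), Mul(-1, Mul(3, Add(1, -1728)))) = Add(Rational(1539, 45668), Mul(-1, Mul(3, -1727))) = Add(Rational(1539, 45668), Mul(-1, -5181)) = Add(Rational(1539, 45668), 5181) = Rational(236607447, 45668)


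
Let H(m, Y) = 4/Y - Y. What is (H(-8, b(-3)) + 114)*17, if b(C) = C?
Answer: 5899/3 ≈ 1966.3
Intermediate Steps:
H(m, Y) = -Y + 4/Y
(H(-8, b(-3)) + 114)*17 = ((-1*(-3) + 4/(-3)) + 114)*17 = ((3 + 4*(-⅓)) + 114)*17 = ((3 - 4/3) + 114)*17 = (5/3 + 114)*17 = (347/3)*17 = 5899/3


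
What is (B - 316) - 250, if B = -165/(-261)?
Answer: -49187/87 ≈ -565.37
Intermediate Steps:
B = 55/87 (B = -165*(-1/261) = 55/87 ≈ 0.63218)
(B - 316) - 250 = (55/87 - 316) - 250 = -27437/87 - 250 = -49187/87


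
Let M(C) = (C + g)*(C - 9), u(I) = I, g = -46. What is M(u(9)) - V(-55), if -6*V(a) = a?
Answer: -55/6 ≈ -9.1667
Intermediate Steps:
M(C) = (-46 + C)*(-9 + C) (M(C) = (C - 46)*(C - 9) = (-46 + C)*(-9 + C))
V(a) = -a/6
M(u(9)) - V(-55) = (414 + 9² - 55*9) - (-1)*(-55)/6 = (414 + 81 - 495) - 1*55/6 = 0 - 55/6 = -55/6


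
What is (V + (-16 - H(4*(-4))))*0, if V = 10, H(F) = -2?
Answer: 0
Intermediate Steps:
(V + (-16 - H(4*(-4))))*0 = (10 + (-16 - 1*(-2)))*0 = (10 + (-16 + 2))*0 = (10 - 14)*0 = -4*0 = 0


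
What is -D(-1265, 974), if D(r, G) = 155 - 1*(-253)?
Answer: -408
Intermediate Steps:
D(r, G) = 408 (D(r, G) = 155 + 253 = 408)
-D(-1265, 974) = -1*408 = -408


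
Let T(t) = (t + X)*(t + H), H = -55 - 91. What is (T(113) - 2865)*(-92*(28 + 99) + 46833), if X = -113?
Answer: -100701885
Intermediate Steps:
H = -146
T(t) = (-146 + t)*(-113 + t) (T(t) = (t - 113)*(t - 146) = (-113 + t)*(-146 + t) = (-146 + t)*(-113 + t))
(T(113) - 2865)*(-92*(28 + 99) + 46833) = ((16498 + 113**2 - 259*113) - 2865)*(-92*(28 + 99) + 46833) = ((16498 + 12769 - 29267) - 2865)*(-92*127 + 46833) = (0 - 2865)*(-11684 + 46833) = -2865*35149 = -100701885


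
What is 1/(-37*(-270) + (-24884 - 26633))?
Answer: -1/41527 ≈ -2.4081e-5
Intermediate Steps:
1/(-37*(-270) + (-24884 - 26633)) = 1/(9990 - 51517) = 1/(-41527) = -1/41527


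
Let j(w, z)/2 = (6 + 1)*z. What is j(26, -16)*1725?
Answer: -386400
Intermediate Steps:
j(w, z) = 14*z (j(w, z) = 2*((6 + 1)*z) = 2*(7*z) = 14*z)
j(26, -16)*1725 = (14*(-16))*1725 = -224*1725 = -386400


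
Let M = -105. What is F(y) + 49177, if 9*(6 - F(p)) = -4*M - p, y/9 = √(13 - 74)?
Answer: 147409/3 + I*√61 ≈ 49136.0 + 7.8102*I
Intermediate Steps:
y = 9*I*√61 (y = 9*√(13 - 74) = 9*√(-61) = 9*(I*√61) = 9*I*√61 ≈ 70.292*I)
F(p) = -122/3 + p/9 (F(p) = 6 - (-4*(-105) - p)/9 = 6 - (420 - p)/9 = 6 + (-140/3 + p/9) = -122/3 + p/9)
F(y) + 49177 = (-122/3 + (9*I*√61)/9) + 49177 = (-122/3 + I*√61) + 49177 = 147409/3 + I*√61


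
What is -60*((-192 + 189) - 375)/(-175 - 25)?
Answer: -567/5 ≈ -113.40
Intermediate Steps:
-60*((-192 + 189) - 375)/(-175 - 25) = -60*(-3 - 375)/(-200) = -(-22680)*(-1)/200 = -60*189/100 = -567/5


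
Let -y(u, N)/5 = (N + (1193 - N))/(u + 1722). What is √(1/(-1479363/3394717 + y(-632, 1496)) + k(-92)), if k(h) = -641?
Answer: 3*I*√1361976630025738690535/4372398515 ≈ 25.321*I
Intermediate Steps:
y(u, N) = -5965/(1722 + u) (y(u, N) = -5*(N + (1193 - N))/(u + 1722) = -5965/(1722 + u))
√(1/(-1479363/3394717 + y(-632, 1496)) + k(-92)) = √(1/(-1479363/3394717 - 5965/(1722 - 632)) - 641) = √(1/(-1479363*1/3394717 - 5965/1090) - 641) = √(1/(-1479363/3394717 - 5965*1/1090) - 641) = √(1/(-1479363/3394717 - 1193/218) - 641) = √(1/(-4372398515/740048306) - 641) = √(-740048306/4372398515 - 641) = √(-2803447496421/4372398515) = 3*I*√1361976630025738690535/4372398515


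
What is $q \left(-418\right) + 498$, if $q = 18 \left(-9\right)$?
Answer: $68214$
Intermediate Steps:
$q = -162$
$q \left(-418\right) + 498 = \left(-162\right) \left(-418\right) + 498 = 67716 + 498 = 68214$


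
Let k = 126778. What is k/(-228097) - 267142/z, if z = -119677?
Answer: 45761878068/27297964669 ≈ 1.6764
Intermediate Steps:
k/(-228097) - 267142/z = 126778/(-228097) - 267142/(-119677) = 126778*(-1/228097) - 267142*(-1/119677) = -126778/228097 + 267142/119677 = 45761878068/27297964669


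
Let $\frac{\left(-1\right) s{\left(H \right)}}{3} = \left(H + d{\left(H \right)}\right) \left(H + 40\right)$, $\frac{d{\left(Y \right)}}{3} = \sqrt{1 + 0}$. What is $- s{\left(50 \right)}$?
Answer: $14310$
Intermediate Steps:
$d{\left(Y \right)} = 3$ ($d{\left(Y \right)} = 3 \sqrt{1 + 0} = 3 \sqrt{1} = 3 \cdot 1 = 3$)
$s{\left(H \right)} = - 3 \left(3 + H\right) \left(40 + H\right)$ ($s{\left(H \right)} = - 3 \left(H + 3\right) \left(H + 40\right) = - 3 \left(3 + H\right) \left(40 + H\right)$)
$- s{\left(50 \right)} = - (-360 - 6450 - 3 \cdot 50^{2}) = - (-360 - 6450 - 7500) = \left(-1\right) \left(-14310\right) = 14310$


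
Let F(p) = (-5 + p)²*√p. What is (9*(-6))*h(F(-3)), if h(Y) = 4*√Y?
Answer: -1728*(-3)^(¼) ≈ -1608.1 - 1608.1*I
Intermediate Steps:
F(p) = √p*(-5 + p)²
(9*(-6))*h(F(-3)) = (9*(-6))*(4*√(√(-3)*(-5 - 3)²)) = -216*√((I*√3)*(-8)²) = -216*√((I*√3)*64) = -216*√(64*I*√3) = -216*8*3^(¼)*√I = -1728*3^(¼)*√I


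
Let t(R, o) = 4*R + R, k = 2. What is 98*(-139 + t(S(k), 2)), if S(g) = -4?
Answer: -15582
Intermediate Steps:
t(R, o) = 5*R
98*(-139 + t(S(k), 2)) = 98*(-139 + 5*(-4)) = 98*(-139 - 20) = 98*(-159) = -15582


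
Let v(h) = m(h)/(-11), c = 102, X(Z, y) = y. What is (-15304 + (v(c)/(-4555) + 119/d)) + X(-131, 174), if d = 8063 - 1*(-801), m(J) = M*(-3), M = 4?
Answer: -6719691937473/444130720 ≈ -15130.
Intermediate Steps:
m(J) = -12 (m(J) = 4*(-3) = -12)
d = 8864 (d = 8063 + 801 = 8864)
v(h) = 12/11 (v(h) = -12/(-11) = -12*(-1/11) = 12/11)
(-15304 + (v(c)/(-4555) + 119/d)) + X(-131, 174) = (-15304 + ((12/11)/(-4555) + 119/8864)) + 174 = (-15304 + ((12/11)*(-1/4555) + 119*(1/8864))) + 174 = (-15304 + (-12/50105 + 119/8864)) + 174 = (-15304 + 5856127/444130720) + 174 = -6796970682753/444130720 + 174 = -6719691937473/444130720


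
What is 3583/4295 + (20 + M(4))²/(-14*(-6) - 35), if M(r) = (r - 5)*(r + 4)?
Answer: 794047/210455 ≈ 3.7730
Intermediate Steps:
M(r) = (-5 + r)*(4 + r)
3583/4295 + (20 + M(4))²/(-14*(-6) - 35) = 3583/4295 + (20 + (-20 + 4² - 1*4))²/(-14*(-6) - 35) = 3583*(1/4295) + (20 + (-20 + 16 - 4))²/(84 - 35) = 3583/4295 + (20 - 8)²/49 = 3583/4295 + 12²*(1/49) = 3583/4295 + 144*(1/49) = 3583/4295 + 144/49 = 794047/210455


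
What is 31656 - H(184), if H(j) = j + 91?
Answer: 31381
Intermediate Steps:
H(j) = 91 + j
31656 - H(184) = 31656 - (91 + 184) = 31656 - 1*275 = 31656 - 275 = 31381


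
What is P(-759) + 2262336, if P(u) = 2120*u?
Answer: 653256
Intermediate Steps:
P(-759) + 2262336 = 2120*(-759) + 2262336 = -1609080 + 2262336 = 653256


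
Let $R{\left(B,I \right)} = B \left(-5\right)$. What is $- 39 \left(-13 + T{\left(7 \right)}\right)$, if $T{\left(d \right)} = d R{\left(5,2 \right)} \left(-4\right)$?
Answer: $-26793$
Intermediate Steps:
$R{\left(B,I \right)} = - 5 B$
$T{\left(d \right)} = 100 d$ ($T{\left(d \right)} = d \left(\left(-5\right) 5\right) \left(-4\right) = d \left(-25\right) \left(-4\right) = - 25 d \left(-4\right) = 100 d$)
$- 39 \left(-13 + T{\left(7 \right)}\right) = - 39 \left(-13 + 100 \cdot 7\right) = - 39 \left(-13 + 700\right) = \left(-39\right) 687 = -26793$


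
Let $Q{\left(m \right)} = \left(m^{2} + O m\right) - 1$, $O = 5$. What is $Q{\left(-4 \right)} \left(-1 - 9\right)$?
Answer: $50$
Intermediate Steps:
$Q{\left(m \right)} = -1 + m^{2} + 5 m$ ($Q{\left(m \right)} = \left(m^{2} + 5 m\right) - 1 = -1 + m^{2} + 5 m$)
$Q{\left(-4 \right)} \left(-1 - 9\right) = \left(-1 + \left(-4\right)^{2} + 5 \left(-4\right)\right) \left(-1 - 9\right) = \left(-1 + 16 - 20\right) \left(-10\right) = \left(-5\right) \left(-10\right) = 50$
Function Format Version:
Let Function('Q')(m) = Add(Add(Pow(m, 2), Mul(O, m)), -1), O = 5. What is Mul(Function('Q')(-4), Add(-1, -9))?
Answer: 50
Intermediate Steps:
Function('Q')(m) = Add(-1, Pow(m, 2), Mul(5, m)) (Function('Q')(m) = Add(Add(Pow(m, 2), Mul(5, m)), -1) = Add(-1, Pow(m, 2), Mul(5, m)))
Mul(Function('Q')(-4), Add(-1, -9)) = Mul(Add(-1, Pow(-4, 2), Mul(5, -4)), Add(-1, -9)) = Mul(Add(-1, 16, -20), -10) = Mul(-5, -10) = 50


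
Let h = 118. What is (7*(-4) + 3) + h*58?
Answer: 6819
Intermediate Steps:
(7*(-4) + 3) + h*58 = (7*(-4) + 3) + 118*58 = (-28 + 3) + 6844 = -25 + 6844 = 6819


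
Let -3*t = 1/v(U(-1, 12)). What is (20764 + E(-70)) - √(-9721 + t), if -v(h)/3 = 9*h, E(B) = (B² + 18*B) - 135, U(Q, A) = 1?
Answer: 24269 - 10*I*√7874/9 ≈ 24269.0 - 98.595*I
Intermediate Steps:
E(B) = -135 + B² + 18*B
v(h) = -27*h
t = 1/81 (t = -1/(3*((-27*1))) = -⅓/(-27) = -⅓*(-1/27) = 1/81 ≈ 0.012346)
(20764 + E(-70)) - √(-9721 + t) = (20764 + (-135 + (-70)² + 18*(-70))) - √(-9721 + 1/81) = (20764 + (-135 + 4900 - 1260)) - √(-787400/81) = (20764 + 3505) - 10*I*√7874/9 = 24269 - 10*I*√7874/9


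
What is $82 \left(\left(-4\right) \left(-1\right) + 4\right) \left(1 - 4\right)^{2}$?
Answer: $5904$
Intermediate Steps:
$82 \left(\left(-4\right) \left(-1\right) + 4\right) \left(1 - 4\right)^{2} = 82 \left(4 + 4\right) \left(-3\right)^{2} = 82 \cdot 8 \cdot 9 = 656 \cdot 9 = 5904$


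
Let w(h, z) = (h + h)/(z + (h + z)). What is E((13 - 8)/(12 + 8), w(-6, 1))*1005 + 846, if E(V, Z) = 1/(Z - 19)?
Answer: 12531/16 ≈ 783.19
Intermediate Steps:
w(h, z) = 2*h/(h + 2*z) (w(h, z) = (2*h)/(h + 2*z) = 2*h/(h + 2*z))
E(V, Z) = 1/(-19 + Z)
E((13 - 8)/(12 + 8), w(-6, 1))*1005 + 846 = 1005/(-19 + 2*(-6)/(-6 + 2*1)) + 846 = 1005/(-19 + 2*(-6)/(-6 + 2)) + 846 = 1005/(-19 + 2*(-6)/(-4)) + 846 = 1005/(-19 + 2*(-6)*(-¼)) + 846 = 1005/(-19 + 3) + 846 = 1005/(-16) + 846 = -1/16*1005 + 846 = -1005/16 + 846 = 12531/16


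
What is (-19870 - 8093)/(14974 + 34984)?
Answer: -27963/49958 ≈ -0.55973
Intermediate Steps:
(-19870 - 8093)/(14974 + 34984) = -27963/49958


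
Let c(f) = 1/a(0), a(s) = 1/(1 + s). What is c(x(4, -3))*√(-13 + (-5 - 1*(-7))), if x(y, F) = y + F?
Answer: I*√11 ≈ 3.3166*I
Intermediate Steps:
x(y, F) = F + y
c(f) = 1 (c(f) = 1/(1/(1 + 0)) = 1/(1/1) = 1/1 = 1)
c(x(4, -3))*√(-13 + (-5 - 1*(-7))) = 1*√(-13 + (-5 - 1*(-7))) = 1*√(-13 + (-5 + 7)) = 1*√(-13 + 2) = 1*√(-11) = 1*(I*√11) = I*√11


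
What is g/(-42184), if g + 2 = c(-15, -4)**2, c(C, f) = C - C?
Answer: 1/21092 ≈ 4.7411e-5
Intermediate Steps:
c(C, f) = 0
g = -2 (g = -2 + 0**2 = -2 + 0 = -2)
g/(-42184) = -2/(-42184) = -2*(-1/42184) = 1/21092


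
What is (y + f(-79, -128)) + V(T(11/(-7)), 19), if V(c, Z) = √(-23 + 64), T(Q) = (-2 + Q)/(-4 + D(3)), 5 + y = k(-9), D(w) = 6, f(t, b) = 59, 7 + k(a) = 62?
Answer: 109 + √41 ≈ 115.40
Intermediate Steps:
k(a) = 55 (k(a) = -7 + 62 = 55)
y = 50 (y = -5 + 55 = 50)
T(Q) = -1 + Q/2 (T(Q) = (-2 + Q)/(-4 + 6) = (-2 + Q)/2 = (-2 + Q)*(½) = -1 + Q/2)
V(c, Z) = √41
(y + f(-79, -128)) + V(T(11/(-7)), 19) = (50 + 59) + √41 = 109 + √41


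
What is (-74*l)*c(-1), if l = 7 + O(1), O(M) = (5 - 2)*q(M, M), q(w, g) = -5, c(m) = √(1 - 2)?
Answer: 592*I ≈ 592.0*I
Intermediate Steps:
c(m) = I (c(m) = √(-1) = I)
O(M) = -15 (O(M) = (5 - 2)*(-5) = 3*(-5) = -15)
l = -8 (l = 7 - 15 = -8)
(-74*l)*c(-1) = (-74*(-8))*I = 592*I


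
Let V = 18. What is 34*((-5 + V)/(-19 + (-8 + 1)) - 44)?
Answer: -1513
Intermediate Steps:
34*((-5 + V)/(-19 + (-8 + 1)) - 44) = 34*((-5 + 18)/(-19 + (-8 + 1)) - 44) = 34*(13/(-19 - 7) - 44) = 34*(13/(-26) - 44) = 34*(13*(-1/26) - 44) = 34*(-1/2 - 44) = 34*(-89/2) = -1513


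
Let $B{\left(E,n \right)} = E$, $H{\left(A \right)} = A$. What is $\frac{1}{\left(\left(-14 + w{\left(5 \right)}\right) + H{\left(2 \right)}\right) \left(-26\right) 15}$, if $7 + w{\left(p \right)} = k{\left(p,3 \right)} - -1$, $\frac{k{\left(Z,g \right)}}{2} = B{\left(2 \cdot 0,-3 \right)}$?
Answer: $\frac{1}{7020} \approx 0.00014245$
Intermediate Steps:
$k{\left(Z,g \right)} = 0$ ($k{\left(Z,g \right)} = 2 \cdot 2 \cdot 0 = 2 \cdot 0 = 0$)
$w{\left(p \right)} = -6$ ($w{\left(p \right)} = -7 + \left(0 - -1\right) = -7 + \left(0 + 1\right) = -7 + 1 = -6$)
$\frac{1}{\left(\left(-14 + w{\left(5 \right)}\right) + H{\left(2 \right)}\right) \left(-26\right) 15} = \frac{1}{\left(\left(-14 - 6\right) + 2\right) \left(-26\right) 15} = \frac{1}{\left(-20 + 2\right) \left(-26\right) 15} = \frac{1}{\left(-18\right) \left(-26\right) 15} = \frac{1}{468 \cdot 15} = \frac{1}{7020}$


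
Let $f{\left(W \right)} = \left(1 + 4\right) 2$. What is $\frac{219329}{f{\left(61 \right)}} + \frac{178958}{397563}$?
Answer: $\frac{87198884807}{3975630} \approx 21933.0$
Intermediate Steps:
$f{\left(W \right)} = 10$ ($f{\left(W \right)} = 5 \cdot 2 = 10$)
$\frac{219329}{f{\left(61 \right)}} + \frac{178958}{397563} = \frac{219329}{10} + \frac{178958}{397563} = \frac{87198884807}{3975630}$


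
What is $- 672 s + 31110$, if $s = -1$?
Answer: $31782$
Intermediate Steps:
$- 672 s + 31110 = \left(-672\right) \left(-1\right) + 31110 = 672 + 31110 = 31782$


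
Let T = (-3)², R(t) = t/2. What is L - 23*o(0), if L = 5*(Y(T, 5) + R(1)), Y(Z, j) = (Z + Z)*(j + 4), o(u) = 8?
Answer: 1257/2 ≈ 628.50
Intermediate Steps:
R(t) = t/2 (R(t) = t*(½) = t/2)
T = 9
Y(Z, j) = 2*Z*(4 + j) (Y(Z, j) = (2*Z)*(4 + j) = 2*Z*(4 + j))
L = 1625/2 (L = 5*(2*9*(4 + 5) + (½)*1) = 5*(2*9*9 + ½) = 5*(162 + ½) = 5*(325/2) = 1625/2 ≈ 812.50)
L - 23*o(0) = 1625/2 - 23*8 = 1625/2 - 184 = 1257/2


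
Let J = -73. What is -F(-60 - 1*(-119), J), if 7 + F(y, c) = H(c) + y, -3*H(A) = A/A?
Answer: -155/3 ≈ -51.667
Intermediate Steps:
H(A) = -⅓ (H(A) = -A/(3*A) = -⅓*1 = -⅓)
F(y, c) = -22/3 + y (F(y, c) = -7 + (-⅓ + y) = -22/3 + y)
-F(-60 - 1*(-119), J) = -(-22/3 + (-60 - 1*(-119))) = -(-22/3 + (-60 + 119)) = -(-22/3 + 59) = -1*155/3 = -155/3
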